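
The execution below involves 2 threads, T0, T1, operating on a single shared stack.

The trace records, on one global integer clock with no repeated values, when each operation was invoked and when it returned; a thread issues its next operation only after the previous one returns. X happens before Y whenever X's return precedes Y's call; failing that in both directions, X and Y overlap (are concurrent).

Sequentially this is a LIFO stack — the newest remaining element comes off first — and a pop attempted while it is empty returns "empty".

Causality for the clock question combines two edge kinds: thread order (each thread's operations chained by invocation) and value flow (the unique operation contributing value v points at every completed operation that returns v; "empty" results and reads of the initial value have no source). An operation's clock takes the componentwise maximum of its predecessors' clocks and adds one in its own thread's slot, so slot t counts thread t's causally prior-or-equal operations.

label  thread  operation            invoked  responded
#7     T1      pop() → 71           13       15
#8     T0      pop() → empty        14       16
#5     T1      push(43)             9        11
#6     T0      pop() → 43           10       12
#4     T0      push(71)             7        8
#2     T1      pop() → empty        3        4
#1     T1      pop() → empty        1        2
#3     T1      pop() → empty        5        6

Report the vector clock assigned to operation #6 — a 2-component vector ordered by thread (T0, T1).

invoked at 1, #1 has no predecessors; its own T1 bump gives (0, 1)
invoked at 7, #4 has no predecessors; its own T0 bump gives (1, 0)
from VC(#1)=(0, 1), #2 (invoked 3) maxes components and bumps T1 → (0, 2)
from VC(#2)=(0, 2), #3 (invoked 5) maxes components and bumps T1 → (0, 3)
from VC(#3)=(0, 3), #5 (invoked 9) maxes components and bumps T1 → (0, 4)
from VC(#4)=(1, 0), VC(#5)=(0, 4), #7 (invoked 13) maxes components and bumps T1 → (1, 5)
from VC(#4)=(1, 0), VC(#5)=(0, 4), #6 (invoked 10) maxes components and bumps T0 → (2, 4)
from VC(#6)=(2, 4), #8 (invoked 14) maxes components and bumps T0 → (3, 4)
target: VC(#6) = (2, 4)

(2, 4)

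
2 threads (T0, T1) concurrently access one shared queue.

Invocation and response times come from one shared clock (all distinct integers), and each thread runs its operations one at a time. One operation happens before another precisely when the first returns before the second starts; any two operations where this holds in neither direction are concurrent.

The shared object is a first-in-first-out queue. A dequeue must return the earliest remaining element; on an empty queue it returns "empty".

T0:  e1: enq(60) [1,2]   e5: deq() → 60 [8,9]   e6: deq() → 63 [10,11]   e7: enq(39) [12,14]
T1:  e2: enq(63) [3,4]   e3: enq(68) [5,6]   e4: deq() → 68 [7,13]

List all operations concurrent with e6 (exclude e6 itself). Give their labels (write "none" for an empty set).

e4

e6 runs from 10 to 11; window-overlapping ops are concurrent
e1 [1,2]: before
e2 [3,4]: before
e3 [5,6]: before
e4 [7,13]: concurrent
e5 [8,9]: before
e7 [12,14]: after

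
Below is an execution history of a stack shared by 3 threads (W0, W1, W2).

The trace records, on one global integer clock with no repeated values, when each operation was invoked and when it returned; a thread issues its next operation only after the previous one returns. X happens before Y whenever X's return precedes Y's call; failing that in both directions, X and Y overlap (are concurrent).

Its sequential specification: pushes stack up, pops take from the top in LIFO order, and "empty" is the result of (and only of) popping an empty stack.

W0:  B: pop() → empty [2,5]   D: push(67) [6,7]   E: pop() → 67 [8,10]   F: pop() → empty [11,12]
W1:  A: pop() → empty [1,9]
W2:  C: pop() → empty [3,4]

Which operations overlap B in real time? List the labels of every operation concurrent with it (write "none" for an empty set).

A, C

B spans [2,5]; an op avoiding the whole window 2..5 is ordered, any other is concurrent
A [1,9]: concurrent
C [3,4]: concurrent
D [6,7]: after
E [8,10]: after
F [11,12]: after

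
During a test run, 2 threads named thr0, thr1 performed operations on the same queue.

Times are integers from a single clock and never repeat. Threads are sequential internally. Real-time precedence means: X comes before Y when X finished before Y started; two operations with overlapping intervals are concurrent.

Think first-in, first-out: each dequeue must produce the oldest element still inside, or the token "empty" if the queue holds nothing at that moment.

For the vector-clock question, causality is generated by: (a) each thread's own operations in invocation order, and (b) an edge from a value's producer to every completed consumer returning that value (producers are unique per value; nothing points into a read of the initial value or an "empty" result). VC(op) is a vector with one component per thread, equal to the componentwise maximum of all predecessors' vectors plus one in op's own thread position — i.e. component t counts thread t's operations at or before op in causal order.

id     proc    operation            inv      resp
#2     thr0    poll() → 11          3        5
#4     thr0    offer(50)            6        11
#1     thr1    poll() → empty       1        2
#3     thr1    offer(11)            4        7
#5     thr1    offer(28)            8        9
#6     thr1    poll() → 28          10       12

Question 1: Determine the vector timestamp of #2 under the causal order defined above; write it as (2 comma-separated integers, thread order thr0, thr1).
(1, 2)

#1, invoked 1, has no incoming edges; only thr1's bump applies → (0, 1)
invoked at 4, #3 merges VC(#1)=(0, 1) and bumps thr1's slot → (0, 2)
invoked at 8, #5 merges VC(#3)=(0, 2) and bumps thr1's slot → (0, 3)
invoked at 3, #2 merges VC(#3)=(0, 2) and bumps thr0's slot → (1, 2)
invoked at 10, #6 merges VC(#5)=(0, 3) and bumps thr1's slot → (0, 4)
invoked at 6, #4 merges VC(#2)=(1, 2) and bumps thr0's slot → (2, 2)
target: VC(#2) = (1, 2)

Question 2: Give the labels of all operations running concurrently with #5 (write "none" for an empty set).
#4

#5 runs from 8 to 9; window-overlapping ops are concurrent
#1 [1,2]: before
#2 [3,5]: before
#3 [4,7]: before
#4 [6,11]: concurrent
#6 [10,12]: after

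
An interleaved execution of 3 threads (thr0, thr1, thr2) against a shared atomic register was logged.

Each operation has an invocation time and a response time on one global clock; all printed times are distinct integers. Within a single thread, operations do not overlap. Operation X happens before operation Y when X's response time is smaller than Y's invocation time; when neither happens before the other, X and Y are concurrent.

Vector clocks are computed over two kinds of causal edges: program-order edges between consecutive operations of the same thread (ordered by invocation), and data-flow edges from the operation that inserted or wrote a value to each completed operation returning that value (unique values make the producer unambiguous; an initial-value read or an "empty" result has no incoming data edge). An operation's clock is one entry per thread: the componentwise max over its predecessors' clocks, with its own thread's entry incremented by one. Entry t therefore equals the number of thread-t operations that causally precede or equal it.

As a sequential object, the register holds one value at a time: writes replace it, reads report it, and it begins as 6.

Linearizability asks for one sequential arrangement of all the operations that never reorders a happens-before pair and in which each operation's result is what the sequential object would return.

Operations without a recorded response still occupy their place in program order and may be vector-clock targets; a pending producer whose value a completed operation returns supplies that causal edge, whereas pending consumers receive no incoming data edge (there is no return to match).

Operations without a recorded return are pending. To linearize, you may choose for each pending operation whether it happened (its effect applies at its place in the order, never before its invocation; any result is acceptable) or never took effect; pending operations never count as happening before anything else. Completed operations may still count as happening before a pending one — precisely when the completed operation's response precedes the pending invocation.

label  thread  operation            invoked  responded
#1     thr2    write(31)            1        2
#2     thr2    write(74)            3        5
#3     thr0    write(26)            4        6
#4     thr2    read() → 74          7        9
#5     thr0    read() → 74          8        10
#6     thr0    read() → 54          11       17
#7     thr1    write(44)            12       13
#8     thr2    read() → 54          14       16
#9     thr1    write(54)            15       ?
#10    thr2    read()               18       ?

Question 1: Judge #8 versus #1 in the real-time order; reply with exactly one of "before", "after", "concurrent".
after

#8 spans [14,16], #1 spans [1,2]
resp(#1)=2 < inv(#8)=14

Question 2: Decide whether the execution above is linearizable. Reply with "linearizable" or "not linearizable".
linearizable

witness order: #1, #3, #2, #4, #5, #7, #9, #6, #8
after step 1 (#1 write(31)): value 31
after step 2 (#3 write(26)): value 26
after step 3 (#2 write(74)): value 74
after step 4 (#4 read() → 74): value 74
after step 5 (#5 read() → 74): value 74
after step 6 (#7 write(44)): value 44
after step 7 (#9 write(54) (pending, included)): value 54
after step 8 (#6 read() → 54): value 54
after step 9 (#8 read() → 54): value 54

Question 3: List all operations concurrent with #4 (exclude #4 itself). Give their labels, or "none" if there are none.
#5

overlap test against #4 [7,9]: concurrent iff the interval meets 7..9
#1 [1,2]: before
#2 [3,5]: before
#3 [4,6]: before
#5 [8,10]: concurrent
#6 [11,17]: after
#7 [12,13]: after
#8 [14,16]: after
#9 [15,…): after
#10 [18,…): after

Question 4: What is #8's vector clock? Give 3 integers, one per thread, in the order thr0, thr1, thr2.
(0, 2, 4)

#1 (invocation 1): nothing precedes it; thr2's component alone gives (0, 0, 1)
#7 (invocation 12): nothing precedes it; thr1's component alone gives (0, 1, 0)
#3 (invocation 4): nothing precedes it; thr0's component alone gives (1, 0, 0)
#2, invoked 3, takes VC(#1)=(0, 0, 1) under max, adds 1 for thr2 → (0, 0, 2)
#9, invoked 15, takes VC(#7)=(0, 1, 0) under max, adds 1 for thr1 → (0, 2, 0)
#4, invoked 7, takes VC(#2)=(0, 0, 2) under max, adds 1 for thr2 → (0, 0, 3)
#5, invoked 8, takes VC(#2)=(0, 0, 2), VC(#3)=(1, 0, 0) under max, adds 1 for thr0 → (2, 0, 2)
#8, invoked 14, takes VC(#4)=(0, 0, 3), VC(#9)=(0, 2, 0) under max, adds 1 for thr2 → (0, 2, 4)
#10, invoked 18, takes VC(#8)=(0, 2, 4) under max, adds 1 for thr2 → (0, 2, 5)
#6, invoked 11, takes VC(#5)=(2, 0, 2), VC(#9)=(0, 2, 0) under max, adds 1 for thr0 → (3, 2, 2)
target: VC(#8) = (0, 2, 4)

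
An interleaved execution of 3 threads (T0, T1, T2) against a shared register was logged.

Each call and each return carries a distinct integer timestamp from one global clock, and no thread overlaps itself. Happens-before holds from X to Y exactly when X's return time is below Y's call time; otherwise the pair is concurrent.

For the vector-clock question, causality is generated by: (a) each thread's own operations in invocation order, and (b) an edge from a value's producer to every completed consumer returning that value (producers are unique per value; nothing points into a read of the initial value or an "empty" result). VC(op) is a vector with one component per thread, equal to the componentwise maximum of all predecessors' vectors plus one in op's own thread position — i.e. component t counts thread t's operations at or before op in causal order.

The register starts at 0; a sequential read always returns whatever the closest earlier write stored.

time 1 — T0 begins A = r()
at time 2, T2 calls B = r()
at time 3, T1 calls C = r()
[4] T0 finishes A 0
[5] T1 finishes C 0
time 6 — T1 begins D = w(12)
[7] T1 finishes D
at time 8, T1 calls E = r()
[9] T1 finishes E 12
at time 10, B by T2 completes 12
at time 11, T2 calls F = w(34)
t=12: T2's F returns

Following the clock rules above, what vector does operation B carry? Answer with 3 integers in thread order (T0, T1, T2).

(0, 2, 1)

VC(C, invoked at 3): no causal predecessors; +1 on T1 → (0, 1, 0)
VC(A, invoked at 1): no causal predecessors; +1 on T0 → (1, 0, 0)
D (invocation 6): componentwise max over VC(C)=(0, 1, 0), +1 at T1, giving (0, 2, 0)
B (invocation 2): componentwise max over VC(D)=(0, 2, 0), +1 at T2, giving (0, 2, 1)
E (invocation 8): componentwise max over VC(D)=(0, 2, 0), +1 at T1, giving (0, 3, 0)
F (invocation 11): componentwise max over VC(B)=(0, 2, 1), +1 at T2, giving (0, 2, 2)
target: VC(B) = (0, 2, 1)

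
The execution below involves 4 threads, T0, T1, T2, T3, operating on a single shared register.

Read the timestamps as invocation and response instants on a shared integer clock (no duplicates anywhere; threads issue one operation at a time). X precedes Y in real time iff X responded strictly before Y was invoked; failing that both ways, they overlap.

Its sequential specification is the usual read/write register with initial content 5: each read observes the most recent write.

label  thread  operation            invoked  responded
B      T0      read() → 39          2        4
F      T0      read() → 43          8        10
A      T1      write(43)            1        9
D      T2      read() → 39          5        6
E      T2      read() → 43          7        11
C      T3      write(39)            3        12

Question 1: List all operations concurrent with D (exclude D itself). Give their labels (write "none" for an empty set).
A, C

D runs from 5 to 6; window-overlapping ops are concurrent
A [1,9]: concurrent
B [2,4]: before
C [3,12]: concurrent
E [7,11]: after
F [8,10]: after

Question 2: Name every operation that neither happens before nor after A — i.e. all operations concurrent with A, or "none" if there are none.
B, C, D, E, F

A spans [1,9]; an op avoiding the whole window 1..9 is ordered, any other is concurrent
B [2,4]: concurrent
C [3,12]: concurrent
D [5,6]: concurrent
E [7,11]: concurrent
F [8,10]: concurrent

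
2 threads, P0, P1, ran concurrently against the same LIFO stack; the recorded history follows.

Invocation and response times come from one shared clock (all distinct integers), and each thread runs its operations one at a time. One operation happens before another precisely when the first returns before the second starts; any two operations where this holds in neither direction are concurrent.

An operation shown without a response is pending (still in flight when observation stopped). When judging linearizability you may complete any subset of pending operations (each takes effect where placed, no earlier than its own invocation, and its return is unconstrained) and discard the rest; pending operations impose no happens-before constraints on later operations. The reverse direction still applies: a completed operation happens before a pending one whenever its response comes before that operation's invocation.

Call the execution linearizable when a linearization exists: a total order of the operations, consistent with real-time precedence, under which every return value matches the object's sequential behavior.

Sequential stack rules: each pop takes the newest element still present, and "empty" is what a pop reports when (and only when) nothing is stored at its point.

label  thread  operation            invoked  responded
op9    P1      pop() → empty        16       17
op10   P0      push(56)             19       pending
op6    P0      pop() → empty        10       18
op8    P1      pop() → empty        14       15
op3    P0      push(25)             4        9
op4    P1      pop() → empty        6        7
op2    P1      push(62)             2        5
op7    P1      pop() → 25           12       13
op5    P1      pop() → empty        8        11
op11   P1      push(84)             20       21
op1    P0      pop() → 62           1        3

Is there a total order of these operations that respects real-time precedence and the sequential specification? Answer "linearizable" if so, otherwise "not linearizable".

linearizable

one valid linearization: op2, op1, op4, op5, op3, op7, op6, op8, op9, op10, op11
after step 1 (op2 push(62)): stack <62>
after step 2 (op1 pop() → 62): stack <>
after step 3 (op4 pop() → empty): stack <>
after step 4 (op5 pop() → empty): stack <>
after step 5 (op3 push(25)): stack <25>
after step 6 (op7 pop() → 25): stack <>
after step 7 (op6 pop() → empty): stack <>
after step 8 (op8 pop() → empty): stack <>
after step 9 (op9 pop() → empty): stack <>
after step 10 (op10 push(56) (pending, included)): stack <56>
after step 11 (op11 push(84)): stack <56,84>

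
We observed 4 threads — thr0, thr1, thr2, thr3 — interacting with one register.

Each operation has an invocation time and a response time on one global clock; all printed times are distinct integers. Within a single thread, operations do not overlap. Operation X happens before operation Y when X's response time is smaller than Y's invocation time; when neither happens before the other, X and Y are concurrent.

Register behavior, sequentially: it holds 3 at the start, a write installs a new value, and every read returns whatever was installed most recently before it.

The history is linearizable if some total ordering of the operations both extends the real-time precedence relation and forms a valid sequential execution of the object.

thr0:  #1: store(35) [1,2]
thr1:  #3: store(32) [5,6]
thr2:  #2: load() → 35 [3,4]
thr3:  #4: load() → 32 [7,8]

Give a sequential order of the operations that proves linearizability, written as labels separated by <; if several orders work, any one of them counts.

after step 1 (#1 store(35)): value 35
after step 2 (#2 load() → 35): value 35
after step 3 (#3 store(32)): value 32
after step 4 (#4 load() → 32): value 32

#1 < #2 < #3 < #4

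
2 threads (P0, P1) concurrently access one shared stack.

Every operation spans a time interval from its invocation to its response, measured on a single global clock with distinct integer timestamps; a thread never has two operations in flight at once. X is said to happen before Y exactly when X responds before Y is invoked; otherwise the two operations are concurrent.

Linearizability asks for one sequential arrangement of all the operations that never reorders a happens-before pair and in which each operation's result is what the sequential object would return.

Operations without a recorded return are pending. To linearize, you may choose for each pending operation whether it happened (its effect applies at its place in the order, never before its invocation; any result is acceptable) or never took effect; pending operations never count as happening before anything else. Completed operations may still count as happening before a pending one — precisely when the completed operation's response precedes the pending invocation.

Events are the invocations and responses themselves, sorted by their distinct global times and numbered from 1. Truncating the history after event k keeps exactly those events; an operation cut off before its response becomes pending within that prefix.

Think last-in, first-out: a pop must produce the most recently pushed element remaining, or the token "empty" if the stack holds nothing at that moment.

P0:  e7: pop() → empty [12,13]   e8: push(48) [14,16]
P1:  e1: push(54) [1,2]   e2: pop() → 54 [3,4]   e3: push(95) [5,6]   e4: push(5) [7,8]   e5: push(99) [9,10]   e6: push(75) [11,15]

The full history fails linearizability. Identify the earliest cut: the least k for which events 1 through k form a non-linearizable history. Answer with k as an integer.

13

events 1..12 are linearizable; a witness order is e1, e2, e3, e4, e5:
step 1: e1 push(54) — stack <54>
step 2: e2 pop() → 54 — stack <>
step 3: e3 push(95) — stack <95>
step 4: e4 push(5) — stack <95,5>
step 5: e5 push(99) — stack <95,5,99>
include event 13 — e7 responding at 13 — and every candidate order breaks
every completion of the 1 pending operation (e6) was checked; none linearizes
one such order, e1, e2, e3, e4, e5, e7 (pending dropped), breaks at step 6 where e7 pop() → empty is illegal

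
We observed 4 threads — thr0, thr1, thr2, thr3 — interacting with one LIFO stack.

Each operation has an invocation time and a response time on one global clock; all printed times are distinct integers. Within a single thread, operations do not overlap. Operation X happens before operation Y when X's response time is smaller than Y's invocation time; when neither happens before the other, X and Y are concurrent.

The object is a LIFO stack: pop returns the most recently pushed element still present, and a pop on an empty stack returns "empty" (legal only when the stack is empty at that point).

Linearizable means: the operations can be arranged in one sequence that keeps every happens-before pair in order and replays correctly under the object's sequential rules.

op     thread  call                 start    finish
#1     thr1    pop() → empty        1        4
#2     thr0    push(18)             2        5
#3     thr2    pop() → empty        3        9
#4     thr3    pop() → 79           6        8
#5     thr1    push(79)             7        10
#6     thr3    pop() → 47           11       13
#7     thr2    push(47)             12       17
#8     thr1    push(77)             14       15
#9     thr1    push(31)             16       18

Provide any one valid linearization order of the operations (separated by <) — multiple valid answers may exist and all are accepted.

step 1: #1 pop() → empty — stack <>
step 2: #3 pop() → empty — stack <>
step 3: #2 push(18) — stack <18>
step 4: #5 push(79) — stack <18,79>
step 5: #4 pop() → 79 — stack <18>
step 6: #7 push(47) — stack <18,47>
step 7: #6 pop() → 47 — stack <18>
step 8: #8 push(77) — stack <18,77>
step 9: #9 push(31) — stack <18,77,31>

#1 < #3 < #2 < #5 < #4 < #7 < #6 < #8 < #9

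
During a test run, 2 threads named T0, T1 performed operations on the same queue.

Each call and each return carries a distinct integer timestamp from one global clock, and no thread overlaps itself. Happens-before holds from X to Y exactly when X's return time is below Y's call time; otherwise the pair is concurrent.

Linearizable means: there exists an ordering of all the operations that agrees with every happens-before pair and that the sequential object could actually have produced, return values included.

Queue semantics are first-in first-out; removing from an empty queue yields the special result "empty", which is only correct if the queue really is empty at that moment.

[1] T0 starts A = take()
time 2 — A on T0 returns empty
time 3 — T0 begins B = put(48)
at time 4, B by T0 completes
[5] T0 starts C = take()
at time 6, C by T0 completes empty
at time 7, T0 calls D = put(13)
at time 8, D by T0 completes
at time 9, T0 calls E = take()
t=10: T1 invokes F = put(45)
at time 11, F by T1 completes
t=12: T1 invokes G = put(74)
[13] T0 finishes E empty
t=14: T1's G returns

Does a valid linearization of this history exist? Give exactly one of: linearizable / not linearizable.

not linearizable

events 1..5 are fine; event 6 — the response of C at time 6 — makes the prefix non-linearizable
the sole real-time-consistent order of 3 completed operations fails the queue replay
sample order A, B, C stalls at step 3 — C take() → empty has no legal effect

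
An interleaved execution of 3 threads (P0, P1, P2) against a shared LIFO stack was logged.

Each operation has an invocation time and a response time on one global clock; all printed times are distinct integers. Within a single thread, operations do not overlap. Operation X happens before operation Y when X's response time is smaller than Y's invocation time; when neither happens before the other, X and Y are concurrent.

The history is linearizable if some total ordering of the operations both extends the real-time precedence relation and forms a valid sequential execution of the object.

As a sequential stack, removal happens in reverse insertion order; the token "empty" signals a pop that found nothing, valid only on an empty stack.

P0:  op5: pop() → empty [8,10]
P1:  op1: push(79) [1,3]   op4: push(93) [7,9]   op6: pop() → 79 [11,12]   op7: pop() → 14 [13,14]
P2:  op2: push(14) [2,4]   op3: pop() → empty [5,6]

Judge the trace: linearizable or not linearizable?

not linearizable

cut after 5 events: linearizable; cut after 6 events (op3 responds, time 6): not linearizable
all 2 real-time-respecting orders fail — 3 completed LIFO stack operations, no legal replay
take op1, op2, op3: step 3 already fails, because op3 pop() → empty cannot occur there
take op2, op1, op3: step 3 already fails, because op3 pop() → empty cannot occur there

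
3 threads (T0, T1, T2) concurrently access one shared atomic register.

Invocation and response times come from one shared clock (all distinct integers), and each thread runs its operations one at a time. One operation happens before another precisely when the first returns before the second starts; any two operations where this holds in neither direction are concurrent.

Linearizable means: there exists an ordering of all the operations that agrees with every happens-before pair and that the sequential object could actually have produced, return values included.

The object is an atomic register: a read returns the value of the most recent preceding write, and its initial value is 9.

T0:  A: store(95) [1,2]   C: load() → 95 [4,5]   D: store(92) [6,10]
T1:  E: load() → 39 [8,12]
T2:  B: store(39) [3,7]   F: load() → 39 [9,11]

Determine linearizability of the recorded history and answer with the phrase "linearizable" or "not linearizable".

witness order: A, C, B, E, F, D
after step 1 (A store(95)): value 95
after step 2 (C load() → 95): value 95
after step 3 (B store(39)): value 39
after step 4 (E load() → 39): value 39
after step 5 (F load() → 39): value 39
after step 6 (D store(92)): value 92

linearizable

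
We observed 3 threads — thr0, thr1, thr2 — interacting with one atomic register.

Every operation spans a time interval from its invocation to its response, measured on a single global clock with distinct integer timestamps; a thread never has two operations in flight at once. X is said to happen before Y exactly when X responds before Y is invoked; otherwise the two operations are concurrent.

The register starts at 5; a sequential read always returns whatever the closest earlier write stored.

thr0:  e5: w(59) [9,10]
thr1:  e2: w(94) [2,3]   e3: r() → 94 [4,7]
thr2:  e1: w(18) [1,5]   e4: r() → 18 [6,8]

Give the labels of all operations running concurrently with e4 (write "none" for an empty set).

concurrent with e4 ([6,8]): every op whose interval crosses 6..8
e1 [1,5]: before
e2 [2,3]: before
e3 [4,7]: concurrent
e5 [9,10]: after

e3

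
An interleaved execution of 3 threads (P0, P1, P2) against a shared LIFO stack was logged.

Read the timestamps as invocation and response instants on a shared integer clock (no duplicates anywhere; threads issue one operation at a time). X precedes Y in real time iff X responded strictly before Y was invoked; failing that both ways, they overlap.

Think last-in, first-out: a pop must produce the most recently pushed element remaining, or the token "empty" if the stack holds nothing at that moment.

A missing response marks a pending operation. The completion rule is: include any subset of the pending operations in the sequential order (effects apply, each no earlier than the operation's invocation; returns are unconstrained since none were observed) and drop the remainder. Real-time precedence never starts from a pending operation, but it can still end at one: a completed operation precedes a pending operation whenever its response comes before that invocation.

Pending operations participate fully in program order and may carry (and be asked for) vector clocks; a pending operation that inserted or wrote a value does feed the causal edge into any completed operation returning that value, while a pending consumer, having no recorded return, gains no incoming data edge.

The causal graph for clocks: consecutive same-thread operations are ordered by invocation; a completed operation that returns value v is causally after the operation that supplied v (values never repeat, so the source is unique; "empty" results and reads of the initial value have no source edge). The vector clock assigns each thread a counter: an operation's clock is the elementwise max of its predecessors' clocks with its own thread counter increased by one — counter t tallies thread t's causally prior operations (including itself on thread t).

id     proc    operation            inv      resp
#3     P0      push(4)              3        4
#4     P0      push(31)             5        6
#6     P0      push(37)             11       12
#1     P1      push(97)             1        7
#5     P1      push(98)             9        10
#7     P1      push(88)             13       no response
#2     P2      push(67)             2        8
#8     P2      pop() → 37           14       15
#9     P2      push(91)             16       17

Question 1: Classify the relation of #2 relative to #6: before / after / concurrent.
#2 spans [2,8], #6 spans [11,12]
resp(#2)=8 < inv(#6)=11

before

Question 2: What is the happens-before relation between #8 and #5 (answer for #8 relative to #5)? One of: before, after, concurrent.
#8 spans [14,15], #5 spans [9,10]
resp(#5)=10 < inv(#8)=14

after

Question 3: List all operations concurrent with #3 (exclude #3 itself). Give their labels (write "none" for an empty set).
overlap test against #3 [3,4]: concurrent iff the interval meets 3..4
#1 [1,7]: concurrent
#2 [2,8]: concurrent
#4 [5,6]: after
#5 [9,10]: after
#6 [11,12]: after
#7 [13,…): after
#8 [14,15]: after
#9 [16,17]: after

#1, #2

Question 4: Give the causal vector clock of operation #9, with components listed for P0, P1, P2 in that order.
invoked at 2, #2 has no predecessors; its own P2 bump gives (0, 0, 1)
invoked at 1, #1 has no predecessors; its own P1 bump gives (0, 1, 0)
invoked at 3, #3 has no predecessors; its own P0 bump gives (1, 0, 0)
invoked at 9, #5 merges VC(#1)=(0, 1, 0) and bumps P1's slot → (0, 2, 0)
invoked at 5, #4 merges VC(#3)=(1, 0, 0) and bumps P0's slot → (2, 0, 0)
invoked at 13, #7 merges VC(#5)=(0, 2, 0) and bumps P1's slot → (0, 3, 0)
invoked at 11, #6 merges VC(#4)=(2, 0, 0) and bumps P0's slot → (3, 0, 0)
invoked at 14, #8 merges VC(#2)=(0, 0, 1), VC(#6)=(3, 0, 0) and bumps P2's slot → (3, 0, 2)
invoked at 16, #9 merges VC(#8)=(3, 0, 2) and bumps P2's slot → (3, 0, 3)
target: VC(#9) = (3, 0, 3)

(3, 0, 3)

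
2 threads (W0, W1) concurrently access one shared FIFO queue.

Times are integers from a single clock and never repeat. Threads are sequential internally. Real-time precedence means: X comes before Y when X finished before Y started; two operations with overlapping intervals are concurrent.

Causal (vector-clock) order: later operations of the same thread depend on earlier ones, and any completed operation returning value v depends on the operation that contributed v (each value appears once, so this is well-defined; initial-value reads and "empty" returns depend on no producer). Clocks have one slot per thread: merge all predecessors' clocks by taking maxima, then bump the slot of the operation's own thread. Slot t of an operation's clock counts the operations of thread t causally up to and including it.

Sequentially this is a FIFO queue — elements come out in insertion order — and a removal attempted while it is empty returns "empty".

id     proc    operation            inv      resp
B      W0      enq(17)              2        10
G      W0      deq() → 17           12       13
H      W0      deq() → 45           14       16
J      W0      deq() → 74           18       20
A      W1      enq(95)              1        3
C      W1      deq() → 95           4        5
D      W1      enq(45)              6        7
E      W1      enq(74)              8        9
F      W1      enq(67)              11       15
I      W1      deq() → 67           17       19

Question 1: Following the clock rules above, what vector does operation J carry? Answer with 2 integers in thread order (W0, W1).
A, invoked 1, has no incoming edges; only W1's bump applies → (0, 1)
B, invoked 2, has no incoming edges; only W0's bump applies → (1, 0)
from VC(A)=(0, 1), C (invoked 4) maxes components and bumps W1 → (0, 2)
from VC(B)=(1, 0), G (invoked 12) maxes components and bumps W0 → (2, 0)
from VC(C)=(0, 2), D (invoked 6) maxes components and bumps W1 → (0, 3)
from VC(D)=(0, 3), E (invoked 8) maxes components and bumps W1 → (0, 4)
from VC(E)=(0, 4), F (invoked 11) maxes components and bumps W1 → (0, 5)
from VC(F)=(0, 5), I (invoked 17) maxes components and bumps W1 → (0, 6)
from VC(D)=(0, 3), VC(G)=(2, 0), H (invoked 14) maxes components and bumps W0 → (3, 3)
from VC(E)=(0, 4), VC(H)=(3, 3), J (invoked 18) maxes components and bumps W0 → (4, 4)
target: VC(J) = (4, 4)

(4, 4)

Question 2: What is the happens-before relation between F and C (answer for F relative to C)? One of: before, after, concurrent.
F spans [11,15], C spans [4,5]
resp(C)=5 < inv(F)=11

after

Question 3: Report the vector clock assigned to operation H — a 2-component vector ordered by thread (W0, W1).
A (invocation 1): nothing precedes it; W1's component alone gives (0, 1)
B (invocation 2): nothing precedes it; W0's component alone gives (1, 0)
VC(C, invoked at 4): max of VC(A)=(0, 1), then +1 on thread W1 → (0, 2)
VC(G, invoked at 12): max of VC(B)=(1, 0), then +1 on thread W0 → (2, 0)
VC(D, invoked at 6): max of VC(C)=(0, 2), then +1 on thread W1 → (0, 3)
VC(E, invoked at 8): max of VC(D)=(0, 3), then +1 on thread W1 → (0, 4)
VC(F, invoked at 11): max of VC(E)=(0, 4), then +1 on thread W1 → (0, 5)
VC(I, invoked at 17): max of VC(F)=(0, 5), then +1 on thread W1 → (0, 6)
VC(H, invoked at 14): max of VC(D)=(0, 3), VC(G)=(2, 0), then +1 on thread W0 → (3, 3)
VC(J, invoked at 18): max of VC(E)=(0, 4), VC(H)=(3, 3), then +1 on thread W0 → (4, 4)
target: VC(H) = (3, 3)

(3, 3)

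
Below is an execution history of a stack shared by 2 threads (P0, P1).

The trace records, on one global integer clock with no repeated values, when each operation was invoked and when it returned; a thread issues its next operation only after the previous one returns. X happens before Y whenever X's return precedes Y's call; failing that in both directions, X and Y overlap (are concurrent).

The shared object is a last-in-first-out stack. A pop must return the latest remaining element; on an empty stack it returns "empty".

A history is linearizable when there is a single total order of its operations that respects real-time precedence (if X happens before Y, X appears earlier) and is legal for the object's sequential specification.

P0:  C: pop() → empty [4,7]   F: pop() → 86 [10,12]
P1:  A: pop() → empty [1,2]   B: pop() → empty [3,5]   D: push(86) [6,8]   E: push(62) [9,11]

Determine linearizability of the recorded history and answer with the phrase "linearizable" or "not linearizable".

linearizable

witness order: A, B, C, D, F, E
after step 1 (A pop() → empty): stack <>
after step 2 (B pop() → empty): stack <>
after step 3 (C pop() → empty): stack <>
after step 4 (D push(86)): stack <86>
after step 5 (F pop() → 86): stack <>
after step 6 (E push(62)): stack <62>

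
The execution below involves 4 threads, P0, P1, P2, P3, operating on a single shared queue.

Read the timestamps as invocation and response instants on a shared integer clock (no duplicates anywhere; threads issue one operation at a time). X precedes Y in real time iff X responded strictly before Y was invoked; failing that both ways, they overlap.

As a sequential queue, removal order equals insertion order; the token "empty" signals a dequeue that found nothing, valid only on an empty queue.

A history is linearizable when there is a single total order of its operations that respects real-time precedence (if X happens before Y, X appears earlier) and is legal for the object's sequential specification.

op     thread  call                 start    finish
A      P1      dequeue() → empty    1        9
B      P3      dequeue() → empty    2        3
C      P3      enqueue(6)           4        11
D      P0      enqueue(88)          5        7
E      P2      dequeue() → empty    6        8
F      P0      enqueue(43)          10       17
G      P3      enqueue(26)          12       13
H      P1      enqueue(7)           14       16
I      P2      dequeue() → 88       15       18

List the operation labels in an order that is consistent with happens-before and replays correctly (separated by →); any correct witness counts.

A → B → E → D → C → F → G → H → I

step 1: A dequeue() → empty — queue <>
step 2: B dequeue() → empty — queue <>
step 3: E dequeue() → empty — queue <>
step 4: D enqueue(88) — queue <88>
step 5: C enqueue(6) — queue <88,6>
step 6: F enqueue(43) — queue <88,6,43>
step 7: G enqueue(26) — queue <88,6,43,26>
step 8: H enqueue(7) — queue <88,6,43,26,7>
step 9: I dequeue() → 88 — queue <6,43,26,7>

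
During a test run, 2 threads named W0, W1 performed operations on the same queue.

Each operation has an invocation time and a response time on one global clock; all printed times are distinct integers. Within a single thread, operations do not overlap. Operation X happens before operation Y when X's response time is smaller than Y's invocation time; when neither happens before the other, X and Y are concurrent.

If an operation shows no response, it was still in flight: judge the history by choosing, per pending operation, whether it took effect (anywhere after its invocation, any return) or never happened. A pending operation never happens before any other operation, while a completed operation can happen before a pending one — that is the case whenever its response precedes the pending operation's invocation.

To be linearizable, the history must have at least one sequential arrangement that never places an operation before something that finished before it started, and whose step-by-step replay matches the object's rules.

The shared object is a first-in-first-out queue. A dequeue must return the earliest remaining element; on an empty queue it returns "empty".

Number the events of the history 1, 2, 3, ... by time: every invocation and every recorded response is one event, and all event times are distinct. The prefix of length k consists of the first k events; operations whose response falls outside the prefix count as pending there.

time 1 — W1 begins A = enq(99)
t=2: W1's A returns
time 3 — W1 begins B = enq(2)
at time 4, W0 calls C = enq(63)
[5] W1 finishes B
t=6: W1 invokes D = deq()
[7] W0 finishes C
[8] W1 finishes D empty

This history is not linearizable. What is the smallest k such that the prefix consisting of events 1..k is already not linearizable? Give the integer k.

events 1..7 are linearizable; a witness order is A, B, C:
1. A enq(99), leaving queue <99>
2. B enq(2), leaving queue <99,2>
3. C enq(63), leaving queue <99,2,63>
adding event 8 (D responds at 8) leaves no legal real-time order
take A, B, C, D: step 4 already fails, because D deq() → empty cannot occur there
take A, B, D, C: step 3 already fails, because D deq() → empty cannot occur there

8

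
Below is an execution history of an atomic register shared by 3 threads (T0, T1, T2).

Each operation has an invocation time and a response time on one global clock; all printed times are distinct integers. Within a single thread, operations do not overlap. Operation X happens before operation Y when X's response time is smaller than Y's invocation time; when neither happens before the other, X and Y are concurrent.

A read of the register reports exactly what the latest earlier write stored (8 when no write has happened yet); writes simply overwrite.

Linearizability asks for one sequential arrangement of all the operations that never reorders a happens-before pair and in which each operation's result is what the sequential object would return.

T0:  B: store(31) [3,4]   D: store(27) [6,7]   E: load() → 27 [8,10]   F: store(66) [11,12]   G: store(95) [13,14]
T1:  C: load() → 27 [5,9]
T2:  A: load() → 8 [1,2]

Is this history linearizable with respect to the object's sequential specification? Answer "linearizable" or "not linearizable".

witness order: A, B, D, C, E, F, G
after step 1 (A load() → 8): value 8
after step 2 (B store(31)): value 31
after step 3 (D store(27)): value 27
after step 4 (C load() → 27): value 27
after step 5 (E load() → 27): value 27
after step 6 (F store(66)): value 66
after step 7 (G store(95)): value 95

linearizable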